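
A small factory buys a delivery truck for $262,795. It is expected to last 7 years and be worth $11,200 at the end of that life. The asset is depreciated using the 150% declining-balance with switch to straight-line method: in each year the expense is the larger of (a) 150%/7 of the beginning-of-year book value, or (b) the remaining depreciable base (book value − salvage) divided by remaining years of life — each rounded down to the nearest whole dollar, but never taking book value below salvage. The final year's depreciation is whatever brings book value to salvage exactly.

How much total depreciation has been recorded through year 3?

Depreciable base = $262,795 − $11,200 = $251,595.
Year 1: DB = ⌊$262,795 × 150%/7⌋ = $56,313; SL = ⌊$251,595/7⌋ = $35,942 → take DB $56,313. Book value $206,482.
Year 2: DB = ⌊$206,482 × 150%/7⌋ = $44,246; SL = ⌊$195,282/6⌋ = $32,547 → take DB $44,246. Book value $162,236.
Year 3: DB = ⌊$162,236 × 150%/7⌋ = $34,764; SL = ⌊$151,036/5⌋ = $30,207 → take DB $34,764. Book value $127,472.
Accumulated through year 3 = $262,795 − $127,472 = $135,323.

$135,323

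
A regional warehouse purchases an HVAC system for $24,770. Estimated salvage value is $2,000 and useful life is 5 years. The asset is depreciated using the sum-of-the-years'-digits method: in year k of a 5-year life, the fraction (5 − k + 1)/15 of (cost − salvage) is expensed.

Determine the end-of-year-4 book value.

Depreciable base = $24,770 − $2,000 = $22,770.
Sum of the years' digits = 5+4+3+2+1 = 15.
Year 1: $22,770 × 5/15 = $7,590. Book value $17,180.
Year 2: $22,770 × 4/15 = $6,072. Book value $11,108.
Year 3: $22,770 × 3/15 = $4,554. Book value $6,554.
Year 4: $22,770 × 2/15 = $3,036. Book value $3,518.

$3,518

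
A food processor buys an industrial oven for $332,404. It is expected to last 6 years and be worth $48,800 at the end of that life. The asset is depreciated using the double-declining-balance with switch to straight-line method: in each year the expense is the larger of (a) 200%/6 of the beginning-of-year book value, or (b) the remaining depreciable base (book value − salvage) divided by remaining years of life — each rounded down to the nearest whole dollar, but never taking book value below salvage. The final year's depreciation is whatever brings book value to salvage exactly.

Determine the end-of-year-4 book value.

Depreciable base = $332,404 − $48,800 = $283,604.
Year 1: DB = ⌊$332,404 × 200%/6⌋ = $110,801; SL = ⌊$283,604/6⌋ = $47,267 → take DB $110,801. Book value $221,603.
Year 2: DB = ⌊$221,603 × 200%/6⌋ = $73,867; SL = ⌊$172,803/5⌋ = $34,560 → take DB $73,867. Book value $147,736.
Year 3: DB = ⌊$147,736 × 200%/6⌋ = $49,245; SL = ⌊$98,936/4⌋ = $24,734 → take DB $49,245. Book value $98,491.
Year 4: DB = ⌊$98,491 × 200%/6⌋ = $32,830; SL = ⌊$49,691/3⌋ = $16,563 → take DB $32,830. Book value $65,661.

$65,661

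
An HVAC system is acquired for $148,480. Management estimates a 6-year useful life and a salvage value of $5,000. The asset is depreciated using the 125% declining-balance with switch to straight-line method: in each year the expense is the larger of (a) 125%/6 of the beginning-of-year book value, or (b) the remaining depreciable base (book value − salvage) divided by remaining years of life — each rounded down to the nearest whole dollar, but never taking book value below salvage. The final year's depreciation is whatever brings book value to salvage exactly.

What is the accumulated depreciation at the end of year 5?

Depreciable base = $148,480 − $5,000 = $143,480.
Year 1: DB = ⌊$148,480 × 125%/6⌋ = $30,933; SL = ⌊$143,480/6⌋ = $23,913 → take DB $30,933. Book value $117,547.
Year 2: DB = ⌊$117,547 × 125%/6⌋ = $24,488; SL = ⌊$112,547/5⌋ = $22,509 → take DB $24,488. Book value $93,059.
Year 3: DB = ⌊$93,059 × 125%/6⌋ = $19,387; SL = ⌊$88,059/4⌋ = $22,014 → take SL $22,014. Book value $71,045.
Year 4: DB = ⌊$71,045 × 125%/6⌋ = $14,801; SL = ⌊$66,045/3⌋ = $22,015 → take SL $22,015. Book value $49,030.
Year 5: DB = ⌊$49,030 × 125%/6⌋ = $10,214; SL = ⌊$44,030/2⌋ = $22,015 → take SL $22,015. Book value $27,015.
Accumulated through year 5 = $148,480 − $27,015 = $121,465.

$121,465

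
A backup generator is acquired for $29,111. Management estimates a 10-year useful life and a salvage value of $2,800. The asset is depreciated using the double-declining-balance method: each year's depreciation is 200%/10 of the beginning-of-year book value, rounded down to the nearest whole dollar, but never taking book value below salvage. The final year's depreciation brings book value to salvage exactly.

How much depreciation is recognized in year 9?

Depreciable base = $29,111 − $2,800 = $26,311.
Year 1: ⌊$29,111 × 200%/10⌋ = $5,822. Book value $23,289.
Year 2: ⌊$23,289 × 200%/10⌋ = $4,657. Book value $18,632.
Year 3: ⌊$18,632 × 200%/10⌋ = $3,726. Book value $14,906.
Year 4: ⌊$14,906 × 200%/10⌋ = $2,981. Book value $11,925.
Year 5: ⌊$11,925 × 200%/10⌋ = $2,385. Book value $9,540.
Year 6: ⌊$9,540 × 200%/10⌋ = $1,908. Book value $7,632.
Year 7: ⌊$7,632 × 200%/10⌋ = $1,526. Book value $6,106.
Year 8: ⌊$6,106 × 200%/10⌋ = $1,221. Book value $4,885.
Year 9: ⌊$4,885 × 200%/10⌋ = $977. Book value $3,908.

$977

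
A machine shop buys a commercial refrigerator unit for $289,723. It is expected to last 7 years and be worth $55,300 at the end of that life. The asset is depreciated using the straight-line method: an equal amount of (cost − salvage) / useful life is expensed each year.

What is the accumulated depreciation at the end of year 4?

Depreciable base = $289,723 − $55,300 = $234,423.
Annual expense = $234,423 / 7 = $33,489.
End of year 1: book value $256,234.
End of year 2: book value $222,745.
End of year 3: book value $189,256.
End of year 4: book value $155,767.
Accumulated through year 4 = $289,723 − $155,767 = $133,956.

$133,956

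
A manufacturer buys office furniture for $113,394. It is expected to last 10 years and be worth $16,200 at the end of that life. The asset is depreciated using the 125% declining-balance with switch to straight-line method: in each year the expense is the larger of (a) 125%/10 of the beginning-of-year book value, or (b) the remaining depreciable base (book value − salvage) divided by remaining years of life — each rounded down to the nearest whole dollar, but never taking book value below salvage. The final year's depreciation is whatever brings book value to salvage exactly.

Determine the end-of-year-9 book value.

Depreciable base = $113,394 − $16,200 = $97,194.
Year 1: DB = ⌊$113,394 × 125%/10⌋ = $14,174; SL = ⌊$97,194/10⌋ = $9,719 → take DB $14,174. Book value $99,220.
Year 2: DB = ⌊$99,220 × 125%/10⌋ = $12,402; SL = ⌊$83,020/9⌋ = $9,224 → take DB $12,402. Book value $86,818.
Year 3: DB = ⌊$86,818 × 125%/10⌋ = $10,852; SL = ⌊$70,618/8⌋ = $8,827 → take DB $10,852. Book value $75,966.
Year 4: DB = ⌊$75,966 × 125%/10⌋ = $9,495; SL = ⌊$59,766/7⌋ = $8,538 → take DB $9,495. Book value $66,471.
Year 5: DB = ⌊$66,471 × 125%/10⌋ = $8,308; SL = ⌊$50,271/6⌋ = $8,378 → take SL $8,378. Book value $58,093.
Year 6: DB = ⌊$58,093 × 125%/10⌋ = $7,261; SL = ⌊$41,893/5⌋ = $8,378 → take SL $8,378. Book value $49,715.
Year 7: DB = ⌊$49,715 × 125%/10⌋ = $6,214; SL = ⌊$33,515/4⌋ = $8,378 → take SL $8,378. Book value $41,337.
Year 8: DB = ⌊$41,337 × 125%/10⌋ = $5,167; SL = ⌊$25,137/3⌋ = $8,379 → take SL $8,379. Book value $32,958.
Year 9: DB = ⌊$32,958 × 125%/10⌋ = $4,119; SL = ⌊$16,758/2⌋ = $8,379 → take SL $8,379. Book value $24,579.

$24,579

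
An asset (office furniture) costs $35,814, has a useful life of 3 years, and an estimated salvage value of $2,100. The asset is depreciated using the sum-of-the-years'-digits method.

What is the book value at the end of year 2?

Depreciable base = $35,814 − $2,100 = $33,714.
Sum of the years' digits = 3+2+1 = 6.
Year 1: $33,714 × 3/6 = $16,857. Book value $18,957.
Year 2: $33,714 × 2/6 = $11,238. Book value $7,719.

$7,719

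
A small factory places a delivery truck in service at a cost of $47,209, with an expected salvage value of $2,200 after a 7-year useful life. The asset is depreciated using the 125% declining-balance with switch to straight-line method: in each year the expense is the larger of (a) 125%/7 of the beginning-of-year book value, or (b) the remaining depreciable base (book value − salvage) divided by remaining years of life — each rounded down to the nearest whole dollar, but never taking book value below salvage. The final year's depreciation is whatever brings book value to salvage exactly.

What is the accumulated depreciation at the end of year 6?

$39,078

Depreciable base = $47,209 − $2,200 = $45,009.
Year 1: DB = ⌊$47,209 × 125%/7⌋ = $8,430; SL = ⌊$45,009/7⌋ = $6,429 → take DB $8,430. Book value $38,779.
Year 2: DB = ⌊$38,779 × 125%/7⌋ = $6,924; SL = ⌊$36,579/6⌋ = $6,096 → take DB $6,924. Book value $31,855.
Year 3: DB = ⌊$31,855 × 125%/7⌋ = $5,688; SL = ⌊$29,655/5⌋ = $5,931 → take SL $5,931. Book value $25,924.
Year 4: DB = ⌊$25,924 × 125%/7⌋ = $4,629; SL = ⌊$23,724/4⌋ = $5,931 → take SL $5,931. Book value $19,993.
Year 5: DB = ⌊$19,993 × 125%/7⌋ = $3,570; SL = ⌊$17,793/3⌋ = $5,931 → take SL $5,931. Book value $14,062.
Year 6: DB = ⌊$14,062 × 125%/7⌋ = $2,511; SL = ⌊$11,862/2⌋ = $5,931 → take SL $5,931. Book value $8,131.
Accumulated through year 6 = $47,209 − $8,131 = $39,078.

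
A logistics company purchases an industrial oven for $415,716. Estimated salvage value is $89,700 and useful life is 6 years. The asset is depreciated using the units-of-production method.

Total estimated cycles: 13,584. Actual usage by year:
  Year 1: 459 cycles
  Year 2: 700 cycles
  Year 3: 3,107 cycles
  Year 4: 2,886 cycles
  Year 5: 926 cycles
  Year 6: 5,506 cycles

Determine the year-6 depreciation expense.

$132,144

Depreciable base = $415,716 − $89,700 = $326,016.
Rate = $326,016 / 13,584 cycles = $24 per cycle.
Year 1: 459 × $24 = $11,016. Book value $404,700.
Year 2: 700 × $24 = $16,800. Book value $387,900.
Year 3: 3,107 × $24 = $74,568. Book value $313,332.
Year 4: 2,886 × $24 = $69,264. Book value $244,068.
Year 5: 926 × $24 = $22,224. Book value $221,844.
Year 6: 5,506 × $24 = $132,144. Book value $89,700.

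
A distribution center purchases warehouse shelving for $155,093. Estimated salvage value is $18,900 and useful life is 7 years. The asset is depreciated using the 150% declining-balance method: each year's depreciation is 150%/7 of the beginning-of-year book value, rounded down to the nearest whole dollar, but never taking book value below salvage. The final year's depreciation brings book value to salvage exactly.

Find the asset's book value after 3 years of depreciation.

Depreciable base = $155,093 − $18,900 = $136,193.
Year 1: ⌊$155,093 × 150%/7⌋ = $33,234. Book value $121,859.
Year 2: ⌊$121,859 × 150%/7⌋ = $26,112. Book value $95,747.
Year 3: ⌊$95,747 × 150%/7⌋ = $20,517. Book value $75,230.

$75,230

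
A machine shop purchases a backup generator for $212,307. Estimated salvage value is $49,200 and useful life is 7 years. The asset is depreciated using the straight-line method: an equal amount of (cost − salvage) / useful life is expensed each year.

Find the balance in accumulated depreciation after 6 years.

Depreciable base = $212,307 − $49,200 = $163,107.
Annual expense = $163,107 / 7 = $23,301.
End of year 1: book value $189,006.
End of year 2: book value $165,705.
End of year 3: book value $142,404.
End of year 4: book value $119,103.
End of year 5: book value $95,802.
End of year 6: book value $72,501.
Accumulated through year 6 = $212,307 − $72,501 = $139,806.

$139,806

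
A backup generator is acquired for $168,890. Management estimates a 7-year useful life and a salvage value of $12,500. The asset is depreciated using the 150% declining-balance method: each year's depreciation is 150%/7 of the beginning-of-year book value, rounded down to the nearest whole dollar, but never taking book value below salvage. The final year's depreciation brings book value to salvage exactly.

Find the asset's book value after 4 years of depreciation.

Depreciable base = $168,890 − $12,500 = $156,390.
Year 1: ⌊$168,890 × 150%/7⌋ = $36,190. Book value $132,700.
Year 2: ⌊$132,700 × 150%/7⌋ = $28,435. Book value $104,265.
Year 3: ⌊$104,265 × 150%/7⌋ = $22,342. Book value $81,923.
Year 4: ⌊$81,923 × 150%/7⌋ = $17,554. Book value $64,369.

$64,369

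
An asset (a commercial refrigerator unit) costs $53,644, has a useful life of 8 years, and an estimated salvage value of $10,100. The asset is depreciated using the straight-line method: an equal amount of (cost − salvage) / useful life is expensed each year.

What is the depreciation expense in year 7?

$5,443

Depreciable base = $53,644 − $10,100 = $43,544.
Annual expense = $43,544 / 8 = $5,443.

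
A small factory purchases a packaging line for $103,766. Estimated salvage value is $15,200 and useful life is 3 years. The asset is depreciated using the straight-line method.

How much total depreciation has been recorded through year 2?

Depreciable base = $103,766 − $15,200 = $88,566.
Annual expense = $88,566 / 3 = $29,522.
End of year 1: book value $74,244.
End of year 2: book value $44,722.
Accumulated through year 2 = $103,766 − $44,722 = $59,044.

$59,044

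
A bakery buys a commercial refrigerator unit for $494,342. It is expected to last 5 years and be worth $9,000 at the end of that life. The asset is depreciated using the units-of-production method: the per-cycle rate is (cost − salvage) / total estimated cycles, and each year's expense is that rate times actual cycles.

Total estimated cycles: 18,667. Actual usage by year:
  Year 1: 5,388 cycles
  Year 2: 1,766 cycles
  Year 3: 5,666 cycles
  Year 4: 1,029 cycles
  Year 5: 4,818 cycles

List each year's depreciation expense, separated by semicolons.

Depreciable base = $494,342 − $9,000 = $485,342.
Rate = $485,342 / 18,667 cycles = $26 per cycle.
Year 1: 5,388 × $26 = $140,088. Book value $354,254.
Year 2: 1,766 × $26 = $45,916. Book value $308,338.
Year 3: 5,666 × $26 = $147,316. Book value $161,022.
Year 4: 1,029 × $26 = $26,754. Book value $134,268.
Year 5: 4,818 × $26 = $125,268. Book value $9,000.

$140,088; $45,916; $147,316; $26,754; $125,268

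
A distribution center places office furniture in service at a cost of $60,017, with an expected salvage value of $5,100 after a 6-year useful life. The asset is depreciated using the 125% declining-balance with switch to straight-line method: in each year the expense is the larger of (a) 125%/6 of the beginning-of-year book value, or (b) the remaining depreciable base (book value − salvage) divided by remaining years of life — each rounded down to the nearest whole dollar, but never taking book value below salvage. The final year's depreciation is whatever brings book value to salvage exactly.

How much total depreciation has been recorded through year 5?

Depreciable base = $60,017 − $5,100 = $54,917.
Year 1: DB = ⌊$60,017 × 125%/6⌋ = $12,503; SL = ⌊$54,917/6⌋ = $9,152 → take DB $12,503. Book value $47,514.
Year 2: DB = ⌊$47,514 × 125%/6⌋ = $9,898; SL = ⌊$42,414/5⌋ = $8,482 → take DB $9,898. Book value $37,616.
Year 3: DB = ⌊$37,616 × 125%/6⌋ = $7,836; SL = ⌊$32,516/4⌋ = $8,129 → take SL $8,129. Book value $29,487.
Year 4: DB = ⌊$29,487 × 125%/6⌋ = $6,143; SL = ⌊$24,387/3⌋ = $8,129 → take SL $8,129. Book value $21,358.
Year 5: DB = ⌊$21,358 × 125%/6⌋ = $4,449; SL = ⌊$16,258/2⌋ = $8,129 → take SL $8,129. Book value $13,229.
Accumulated through year 5 = $60,017 − $13,229 = $46,788.

$46,788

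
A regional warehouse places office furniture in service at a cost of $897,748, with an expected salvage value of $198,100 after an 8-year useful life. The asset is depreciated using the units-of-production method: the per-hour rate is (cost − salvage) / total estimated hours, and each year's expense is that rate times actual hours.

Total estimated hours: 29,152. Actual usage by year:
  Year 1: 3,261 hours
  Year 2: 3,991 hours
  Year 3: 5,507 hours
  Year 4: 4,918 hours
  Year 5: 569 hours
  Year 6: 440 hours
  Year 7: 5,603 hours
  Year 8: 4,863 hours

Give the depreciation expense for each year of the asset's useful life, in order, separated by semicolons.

Depreciable base = $897,748 − $198,100 = $699,648.
Rate = $699,648 / 29,152 hours = $24 per hour.
Year 1: 3,261 × $24 = $78,264. Book value $819,484.
Year 2: 3,991 × $24 = $95,784. Book value $723,700.
Year 3: 5,507 × $24 = $132,168. Book value $591,532.
Year 4: 4,918 × $24 = $118,032. Book value $473,500.
Year 5: 569 × $24 = $13,656. Book value $459,844.
Year 6: 440 × $24 = $10,560. Book value $449,284.
Year 7: 5,603 × $24 = $134,472. Book value $314,812.
Year 8: 4,863 × $24 = $116,712. Book value $198,100.

$78,264; $95,784; $132,168; $118,032; $13,656; $10,560; $134,472; $116,712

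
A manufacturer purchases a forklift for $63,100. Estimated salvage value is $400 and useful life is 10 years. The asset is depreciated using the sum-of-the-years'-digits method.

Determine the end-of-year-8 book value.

$3,820

Depreciable base = $63,100 − $400 = $62,700.
Sum of the years' digits = 10+9+8+7+6+5+4+3+2+1 = 55.
Year 1: $62,700 × 10/55 = $11,400. Book value $51,700.
Year 2: $62,700 × 9/55 = $10,260. Book value $41,440.
Year 3: $62,700 × 8/55 = $9,120. Book value $32,320.
Year 4: $62,700 × 7/55 = $7,980. Book value $24,340.
Year 5: $62,700 × 6/55 = $6,840. Book value $17,500.
Year 6: $62,700 × 5/55 = $5,700. Book value $11,800.
Year 7: $62,700 × 4/55 = $4,560. Book value $7,240.
Year 8: $62,700 × 3/55 = $3,420. Book value $3,820.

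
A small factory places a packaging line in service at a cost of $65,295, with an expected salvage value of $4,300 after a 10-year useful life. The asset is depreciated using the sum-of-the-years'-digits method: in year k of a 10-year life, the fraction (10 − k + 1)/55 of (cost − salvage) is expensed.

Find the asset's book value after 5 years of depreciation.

$20,935

Depreciable base = $65,295 − $4,300 = $60,995.
Sum of the years' digits = 10+9+8+7+6+5+4+3+2+1 = 55.
Year 1: $60,995 × 10/55 = $11,090. Book value $54,205.
Year 2: $60,995 × 9/55 = $9,981. Book value $44,224.
Year 3: $60,995 × 8/55 = $8,872. Book value $35,352.
Year 4: $60,995 × 7/55 = $7,763. Book value $27,589.
Year 5: $60,995 × 6/55 = $6,654. Book value $20,935.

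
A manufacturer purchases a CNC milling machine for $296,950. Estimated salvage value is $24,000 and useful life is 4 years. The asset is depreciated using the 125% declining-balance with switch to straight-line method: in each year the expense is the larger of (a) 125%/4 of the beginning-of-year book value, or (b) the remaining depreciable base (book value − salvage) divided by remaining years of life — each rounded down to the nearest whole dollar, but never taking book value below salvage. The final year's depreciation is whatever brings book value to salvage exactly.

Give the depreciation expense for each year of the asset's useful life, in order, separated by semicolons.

$92,796; $63,798; $58,178; $58,178

Depreciable base = $296,950 − $24,000 = $272,950.
Year 1: DB = ⌊$296,950 × 125%/4⌋ = $92,796; SL = ⌊$272,950/4⌋ = $68,237 → take DB $92,796. Book value $204,154.
Year 2: DB = ⌊$204,154 × 125%/4⌋ = $63,798; SL = ⌊$180,154/3⌋ = $60,051 → take DB $63,798. Book value $140,356.
Year 3: DB = ⌊$140,356 × 125%/4⌋ = $43,861; SL = ⌊$116,356/2⌋ = $58,178 → take SL $58,178. Book value $82,178.
Year 4 (final): $82,178 − $24,000 = $58,178. Book value $24,000.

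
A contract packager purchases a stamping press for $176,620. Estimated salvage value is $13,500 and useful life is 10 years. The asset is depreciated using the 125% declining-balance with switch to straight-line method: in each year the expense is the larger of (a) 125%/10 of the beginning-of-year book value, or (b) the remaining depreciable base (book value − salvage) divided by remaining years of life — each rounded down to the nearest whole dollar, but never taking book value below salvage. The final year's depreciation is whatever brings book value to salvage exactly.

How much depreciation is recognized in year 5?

Depreciable base = $176,620 − $13,500 = $163,120.
Year 1: DB = ⌊$176,620 × 125%/10⌋ = $22,077; SL = ⌊$163,120/10⌋ = $16,312 → take DB $22,077. Book value $154,543.
Year 2: DB = ⌊$154,543 × 125%/10⌋ = $19,317; SL = ⌊$141,043/9⌋ = $15,671 → take DB $19,317. Book value $135,226.
Year 3: DB = ⌊$135,226 × 125%/10⌋ = $16,903; SL = ⌊$121,726/8⌋ = $15,215 → take DB $16,903. Book value $118,323.
Year 4: DB = ⌊$118,323 × 125%/10⌋ = $14,790; SL = ⌊$104,823/7⌋ = $14,974 → take SL $14,974. Book value $103,349.
Year 5: DB = ⌊$103,349 × 125%/10⌋ = $12,918; SL = ⌊$89,849/6⌋ = $14,974 → take SL $14,974. Book value $88,375.

$14,974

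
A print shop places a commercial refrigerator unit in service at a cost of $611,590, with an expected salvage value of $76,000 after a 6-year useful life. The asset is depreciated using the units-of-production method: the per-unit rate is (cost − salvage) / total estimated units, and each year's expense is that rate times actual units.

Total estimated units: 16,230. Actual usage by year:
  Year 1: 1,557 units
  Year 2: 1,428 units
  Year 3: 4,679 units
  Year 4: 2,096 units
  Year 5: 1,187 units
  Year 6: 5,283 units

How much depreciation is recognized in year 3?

$154,407

Depreciable base = $611,590 − $76,000 = $535,590.
Rate = $535,590 / 16,230 units = $33 per unit.
Year 1: 1,557 × $33 = $51,381. Book value $560,209.
Year 2: 1,428 × $33 = $47,124. Book value $513,085.
Year 3: 4,679 × $33 = $154,407. Book value $358,678.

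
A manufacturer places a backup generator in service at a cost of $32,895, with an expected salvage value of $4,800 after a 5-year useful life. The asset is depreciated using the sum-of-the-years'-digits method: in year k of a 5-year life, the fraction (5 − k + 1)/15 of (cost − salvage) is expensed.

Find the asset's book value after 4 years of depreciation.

$6,673

Depreciable base = $32,895 − $4,800 = $28,095.
Sum of the years' digits = 5+4+3+2+1 = 15.
Year 1: $28,095 × 5/15 = $9,365. Book value $23,530.
Year 2: $28,095 × 4/15 = $7,492. Book value $16,038.
Year 3: $28,095 × 3/15 = $5,619. Book value $10,419.
Year 4: $28,095 × 2/15 = $3,746. Book value $6,673.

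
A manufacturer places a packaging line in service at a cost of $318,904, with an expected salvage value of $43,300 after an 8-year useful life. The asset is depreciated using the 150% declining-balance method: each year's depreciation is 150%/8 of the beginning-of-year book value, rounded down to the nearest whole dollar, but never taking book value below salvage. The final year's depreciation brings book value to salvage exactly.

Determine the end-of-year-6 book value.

Depreciable base = $318,904 − $43,300 = $275,604.
Year 1: ⌊$318,904 × 150%/8⌋ = $59,794. Book value $259,110.
Year 2: ⌊$259,110 × 150%/8⌋ = $48,583. Book value $210,527.
Year 3: ⌊$210,527 × 150%/8⌋ = $39,473. Book value $171,054.
Year 4: ⌊$171,054 × 150%/8⌋ = $32,072. Book value $138,982.
Year 5: ⌊$138,982 × 150%/8⌋ = $26,059. Book value $112,923.
Year 6: ⌊$112,923 × 150%/8⌋ = $21,173. Book value $91,750.

$91,750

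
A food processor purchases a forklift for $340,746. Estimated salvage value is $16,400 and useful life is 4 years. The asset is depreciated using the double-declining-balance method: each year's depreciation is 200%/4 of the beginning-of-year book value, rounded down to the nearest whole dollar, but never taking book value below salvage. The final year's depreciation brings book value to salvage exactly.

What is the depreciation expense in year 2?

$85,186

Depreciable base = $340,746 − $16,400 = $324,346.
Year 1: ⌊$340,746 × 200%/4⌋ = $170,373. Book value $170,373.
Year 2: ⌊$170,373 × 200%/4⌋ = $85,186. Book value $85,187.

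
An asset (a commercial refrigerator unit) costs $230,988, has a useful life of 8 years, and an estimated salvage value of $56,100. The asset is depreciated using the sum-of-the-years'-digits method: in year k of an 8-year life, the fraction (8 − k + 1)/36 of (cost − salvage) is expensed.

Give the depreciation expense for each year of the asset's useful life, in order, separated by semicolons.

Depreciable base = $230,988 − $56,100 = $174,888.
Sum of the years' digits = 8+7+6+5+4+3+2+1 = 36.
Year 1: $174,888 × 8/36 = $38,864. Book value $192,124.
Year 2: $174,888 × 7/36 = $34,006. Book value $158,118.
Year 3: $174,888 × 6/36 = $29,148. Book value $128,970.
Year 4: $174,888 × 5/36 = $24,290. Book value $104,680.
Year 5: $174,888 × 4/36 = $19,432. Book value $85,248.
Year 6: $174,888 × 3/36 = $14,574. Book value $70,674.
Year 7: $174,888 × 2/36 = $9,716. Book value $60,958.
Year 8: $174,888 × 1/36 = $4,858. Book value $56,100.

$38,864; $34,006; $29,148; $24,290; $19,432; $14,574; $9,716; $4,858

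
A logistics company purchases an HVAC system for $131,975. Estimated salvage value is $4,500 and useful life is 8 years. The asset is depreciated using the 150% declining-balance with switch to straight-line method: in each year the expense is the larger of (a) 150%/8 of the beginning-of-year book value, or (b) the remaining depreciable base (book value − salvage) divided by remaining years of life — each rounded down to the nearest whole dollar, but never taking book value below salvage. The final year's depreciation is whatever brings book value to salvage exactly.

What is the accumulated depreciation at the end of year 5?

Depreciable base = $131,975 − $4,500 = $127,475.
Year 1: DB = ⌊$131,975 × 150%/8⌋ = $24,745; SL = ⌊$127,475/8⌋ = $15,934 → take DB $24,745. Book value $107,230.
Year 2: DB = ⌊$107,230 × 150%/8⌋ = $20,105; SL = ⌊$102,730/7⌋ = $14,675 → take DB $20,105. Book value $87,125.
Year 3: DB = ⌊$87,125 × 150%/8⌋ = $16,335; SL = ⌊$82,625/6⌋ = $13,770 → take DB $16,335. Book value $70,790.
Year 4: DB = ⌊$70,790 × 150%/8⌋ = $13,273; SL = ⌊$66,290/5⌋ = $13,258 → take DB $13,273. Book value $57,517.
Year 5: DB = ⌊$57,517 × 150%/8⌋ = $10,784; SL = ⌊$53,017/4⌋ = $13,254 → take SL $13,254. Book value $44,263.
Accumulated through year 5 = $131,975 − $44,263 = $87,712.

$87,712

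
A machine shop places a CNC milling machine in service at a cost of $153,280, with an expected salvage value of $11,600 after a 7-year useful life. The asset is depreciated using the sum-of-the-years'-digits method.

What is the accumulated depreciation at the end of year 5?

Depreciable base = $153,280 − $11,600 = $141,680.
Sum of the years' digits = 7+6+5+4+3+2+1 = 28.
Year 1: $141,680 × 7/28 = $35,420. Book value $117,860.
Year 2: $141,680 × 6/28 = $30,360. Book value $87,500.
Year 3: $141,680 × 5/28 = $25,300. Book value $62,200.
Year 4: $141,680 × 4/28 = $20,240. Book value $41,960.
Year 5: $141,680 × 3/28 = $15,180. Book value $26,780.
Accumulated through year 5 = $153,280 − $26,780 = $126,500.

$126,500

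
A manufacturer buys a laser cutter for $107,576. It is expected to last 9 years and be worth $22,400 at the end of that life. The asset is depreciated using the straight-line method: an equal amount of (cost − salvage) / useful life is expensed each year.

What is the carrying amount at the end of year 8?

Depreciable base = $107,576 − $22,400 = $85,176.
Annual expense = $85,176 / 9 = $9,464.
End of year 1: book value $98,112.
End of year 2: book value $88,648.
End of year 3: book value $79,184.
End of year 4: book value $69,720.
End of year 5: book value $60,256.
End of year 6: book value $50,792.
End of year 7: book value $41,328.
End of year 8: book value $31,864.

$31,864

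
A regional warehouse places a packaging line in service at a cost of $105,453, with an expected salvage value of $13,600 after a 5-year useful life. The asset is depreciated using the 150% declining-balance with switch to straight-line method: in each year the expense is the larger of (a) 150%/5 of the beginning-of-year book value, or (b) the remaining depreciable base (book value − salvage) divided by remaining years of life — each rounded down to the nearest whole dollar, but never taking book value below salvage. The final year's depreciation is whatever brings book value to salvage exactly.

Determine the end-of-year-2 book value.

Depreciable base = $105,453 − $13,600 = $91,853.
Year 1: DB = ⌊$105,453 × 150%/5⌋ = $31,635; SL = ⌊$91,853/5⌋ = $18,370 → take DB $31,635. Book value $73,818.
Year 2: DB = ⌊$73,818 × 150%/5⌋ = $22,145; SL = ⌊$60,218/4⌋ = $15,054 → take DB $22,145. Book value $51,673.

$51,673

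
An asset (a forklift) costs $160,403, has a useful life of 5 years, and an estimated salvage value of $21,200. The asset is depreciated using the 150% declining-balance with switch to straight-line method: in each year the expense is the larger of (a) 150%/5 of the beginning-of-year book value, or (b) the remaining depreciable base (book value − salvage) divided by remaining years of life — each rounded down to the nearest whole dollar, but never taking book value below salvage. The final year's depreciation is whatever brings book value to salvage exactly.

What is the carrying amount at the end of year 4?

Depreciable base = $160,403 − $21,200 = $139,203.
Year 1: DB = ⌊$160,403 × 150%/5⌋ = $48,120; SL = ⌊$139,203/5⌋ = $27,840 → take DB $48,120. Book value $112,283.
Year 2: DB = ⌊$112,283 × 150%/5⌋ = $33,684; SL = ⌊$91,083/4⌋ = $22,770 → take DB $33,684. Book value $78,599.
Year 3: DB = ⌊$78,599 × 150%/5⌋ = $23,579; SL = ⌊$57,399/3⌋ = $19,133 → take DB $23,579. Book value $55,020.
Year 4: DB = ⌊$55,020 × 150%/5⌋ = $16,506; SL = ⌊$33,820/2⌋ = $16,910 → take SL $16,910. Book value $38,110.

$38,110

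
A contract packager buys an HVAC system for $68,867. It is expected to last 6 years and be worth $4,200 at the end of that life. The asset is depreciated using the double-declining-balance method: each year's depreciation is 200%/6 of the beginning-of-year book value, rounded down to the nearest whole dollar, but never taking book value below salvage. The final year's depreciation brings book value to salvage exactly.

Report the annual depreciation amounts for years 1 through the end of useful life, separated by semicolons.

$22,955; $15,304; $10,202; $6,802; $4,534; $4,870

Depreciable base = $68,867 − $4,200 = $64,667.
Year 1: ⌊$68,867 × 200%/6⌋ = $22,955. Book value $45,912.
Year 2: ⌊$45,912 × 200%/6⌋ = $15,304. Book value $30,608.
Year 3: ⌊$30,608 × 200%/6⌋ = $10,202. Book value $20,406.
Year 4: ⌊$20,406 × 200%/6⌋ = $6,802. Book value $13,604.
Year 5: ⌊$13,604 × 200%/6⌋ = $4,534. Book value $9,070.
Year 6 (final): $9,070 − $4,200 = $4,870. Book value $4,200.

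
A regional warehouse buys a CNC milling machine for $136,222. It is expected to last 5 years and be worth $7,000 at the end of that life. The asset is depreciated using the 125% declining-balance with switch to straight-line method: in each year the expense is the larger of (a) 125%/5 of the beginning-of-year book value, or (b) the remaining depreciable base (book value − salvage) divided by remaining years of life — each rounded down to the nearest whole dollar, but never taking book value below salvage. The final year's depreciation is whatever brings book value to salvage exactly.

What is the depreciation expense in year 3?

Depreciable base = $136,222 − $7,000 = $129,222.
Year 1: DB = ⌊$136,222 × 125%/5⌋ = $34,055; SL = ⌊$129,222/5⌋ = $25,844 → take DB $34,055. Book value $102,167.
Year 2: DB = ⌊$102,167 × 125%/5⌋ = $25,541; SL = ⌊$95,167/4⌋ = $23,791 → take DB $25,541. Book value $76,626.
Year 3: DB = ⌊$76,626 × 125%/5⌋ = $19,156; SL = ⌊$69,626/3⌋ = $23,208 → take SL $23,208. Book value $53,418.

$23,208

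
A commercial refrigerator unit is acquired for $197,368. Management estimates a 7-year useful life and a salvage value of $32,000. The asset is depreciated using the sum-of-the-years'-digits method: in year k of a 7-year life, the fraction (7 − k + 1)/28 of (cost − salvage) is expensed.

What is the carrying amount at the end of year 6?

$37,906

Depreciable base = $197,368 − $32,000 = $165,368.
Sum of the years' digits = 7+6+5+4+3+2+1 = 28.
Year 1: $165,368 × 7/28 = $41,342. Book value $156,026.
Year 2: $165,368 × 6/28 = $35,436. Book value $120,590.
Year 3: $165,368 × 5/28 = $29,530. Book value $91,060.
Year 4: $165,368 × 4/28 = $23,624. Book value $67,436.
Year 5: $165,368 × 3/28 = $17,718. Book value $49,718.
Year 6: $165,368 × 2/28 = $11,812. Book value $37,906.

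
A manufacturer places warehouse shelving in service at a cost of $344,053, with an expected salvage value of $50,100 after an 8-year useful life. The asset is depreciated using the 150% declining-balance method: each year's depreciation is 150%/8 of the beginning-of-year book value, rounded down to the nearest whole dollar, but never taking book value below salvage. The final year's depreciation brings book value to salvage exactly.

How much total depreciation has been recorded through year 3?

Depreciable base = $344,053 − $50,100 = $293,953.
Year 1: ⌊$344,053 × 150%/8⌋ = $64,509. Book value $279,544.
Year 2: ⌊$279,544 × 150%/8⌋ = $52,414. Book value $227,130.
Year 3: ⌊$227,130 × 150%/8⌋ = $42,586. Book value $184,544.
Accumulated through year 3 = $344,053 − $184,544 = $159,509.

$159,509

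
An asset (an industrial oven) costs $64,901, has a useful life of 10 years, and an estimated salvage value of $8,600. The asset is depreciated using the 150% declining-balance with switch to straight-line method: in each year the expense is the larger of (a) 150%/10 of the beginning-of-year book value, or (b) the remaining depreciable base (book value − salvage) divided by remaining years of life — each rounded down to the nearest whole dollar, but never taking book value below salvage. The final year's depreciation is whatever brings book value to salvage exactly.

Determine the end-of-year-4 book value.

$33,881

Depreciable base = $64,901 − $8,600 = $56,301.
Year 1: DB = ⌊$64,901 × 150%/10⌋ = $9,735; SL = ⌊$56,301/10⌋ = $5,630 → take DB $9,735. Book value $55,166.
Year 2: DB = ⌊$55,166 × 150%/10⌋ = $8,274; SL = ⌊$46,566/9⌋ = $5,174 → take DB $8,274. Book value $46,892.
Year 3: DB = ⌊$46,892 × 150%/10⌋ = $7,033; SL = ⌊$38,292/8⌋ = $4,786 → take DB $7,033. Book value $39,859.
Year 4: DB = ⌊$39,859 × 150%/10⌋ = $5,978; SL = ⌊$31,259/7⌋ = $4,465 → take DB $5,978. Book value $33,881.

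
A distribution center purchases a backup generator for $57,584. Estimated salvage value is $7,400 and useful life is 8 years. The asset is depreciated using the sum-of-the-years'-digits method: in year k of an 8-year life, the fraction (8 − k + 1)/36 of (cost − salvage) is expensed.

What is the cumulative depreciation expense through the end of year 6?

Depreciable base = $57,584 − $7,400 = $50,184.
Sum of the years' digits = 8+7+6+5+4+3+2+1 = 36.
Year 1: $50,184 × 8/36 = $11,152. Book value $46,432.
Year 2: $50,184 × 7/36 = $9,758. Book value $36,674.
Year 3: $50,184 × 6/36 = $8,364. Book value $28,310.
Year 4: $50,184 × 5/36 = $6,970. Book value $21,340.
Year 5: $50,184 × 4/36 = $5,576. Book value $15,764.
Year 6: $50,184 × 3/36 = $4,182. Book value $11,582.
Accumulated through year 6 = $57,584 − $11,582 = $46,002.

$46,002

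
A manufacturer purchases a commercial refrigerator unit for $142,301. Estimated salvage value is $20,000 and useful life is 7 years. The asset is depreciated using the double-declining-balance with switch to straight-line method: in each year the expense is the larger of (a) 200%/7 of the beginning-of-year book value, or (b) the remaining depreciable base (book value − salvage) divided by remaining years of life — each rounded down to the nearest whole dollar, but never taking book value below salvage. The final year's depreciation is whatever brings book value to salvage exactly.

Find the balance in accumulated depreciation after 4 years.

$105,258

Depreciable base = $142,301 − $20,000 = $122,301.
Year 1: DB = ⌊$142,301 × 200%/7⌋ = $40,657; SL = ⌊$122,301/7⌋ = $17,471 → take DB $40,657. Book value $101,644.
Year 2: DB = ⌊$101,644 × 200%/7⌋ = $29,041; SL = ⌊$81,644/6⌋ = $13,607 → take DB $29,041. Book value $72,603.
Year 3: DB = ⌊$72,603 × 200%/7⌋ = $20,743; SL = ⌊$52,603/5⌋ = $10,520 → take DB $20,743. Book value $51,860.
Year 4: DB = ⌊$51,860 × 200%/7⌋ = $14,817; SL = ⌊$31,860/4⌋ = $7,965 → take DB $14,817. Book value $37,043.
Accumulated through year 4 = $142,301 − $37,043 = $105,258.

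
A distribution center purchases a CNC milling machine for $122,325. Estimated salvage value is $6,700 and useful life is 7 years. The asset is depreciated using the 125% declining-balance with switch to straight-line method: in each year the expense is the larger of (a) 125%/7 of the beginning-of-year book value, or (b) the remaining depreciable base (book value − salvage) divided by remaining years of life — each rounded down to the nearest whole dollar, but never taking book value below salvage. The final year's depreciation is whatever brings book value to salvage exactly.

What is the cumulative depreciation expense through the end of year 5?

Depreciable base = $122,325 − $6,700 = $115,625.
Year 1: DB = ⌊$122,325 × 125%/7⌋ = $21,843; SL = ⌊$115,625/7⌋ = $16,517 → take DB $21,843. Book value $100,482.
Year 2: DB = ⌊$100,482 × 125%/7⌋ = $17,943; SL = ⌊$93,782/6⌋ = $15,630 → take DB $17,943. Book value $82,539.
Year 3: DB = ⌊$82,539 × 125%/7⌋ = $14,739; SL = ⌊$75,839/5⌋ = $15,167 → take SL $15,167. Book value $67,372.
Year 4: DB = ⌊$67,372 × 125%/7⌋ = $12,030; SL = ⌊$60,672/4⌋ = $15,168 → take SL $15,168. Book value $52,204.
Year 5: DB = ⌊$52,204 × 125%/7⌋ = $9,322; SL = ⌊$45,504/3⌋ = $15,168 → take SL $15,168. Book value $37,036.
Accumulated through year 5 = $122,325 − $37,036 = $85,289.

$85,289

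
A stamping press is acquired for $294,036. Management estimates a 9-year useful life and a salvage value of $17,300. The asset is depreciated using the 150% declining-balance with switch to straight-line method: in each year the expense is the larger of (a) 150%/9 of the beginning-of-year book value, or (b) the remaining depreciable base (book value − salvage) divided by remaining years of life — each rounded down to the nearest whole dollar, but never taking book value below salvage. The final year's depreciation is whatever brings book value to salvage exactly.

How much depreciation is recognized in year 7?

$24,900

Depreciable base = $294,036 − $17,300 = $276,736.
Year 1: DB = ⌊$294,036 × 150%/9⌋ = $49,006; SL = ⌊$276,736/9⌋ = $30,748 → take DB $49,006. Book value $245,030.
Year 2: DB = ⌊$245,030 × 150%/9⌋ = $40,838; SL = ⌊$227,730/8⌋ = $28,466 → take DB $40,838. Book value $204,192.
Year 3: DB = ⌊$204,192 × 150%/9⌋ = $34,032; SL = ⌊$186,892/7⌋ = $26,698 → take DB $34,032. Book value $170,160.
Year 4: DB = ⌊$170,160 × 150%/9⌋ = $28,360; SL = ⌊$152,860/6⌋ = $25,476 → take DB $28,360. Book value $141,800.
Year 5: DB = ⌊$141,800 × 150%/9⌋ = $23,633; SL = ⌊$124,500/5⌋ = $24,900 → take SL $24,900. Book value $116,900.
Year 6: DB = ⌊$116,900 × 150%/9⌋ = $19,483; SL = ⌊$99,600/4⌋ = $24,900 → take SL $24,900. Book value $92,000.
Year 7: DB = ⌊$92,000 × 150%/9⌋ = $15,333; SL = ⌊$74,700/3⌋ = $24,900 → take SL $24,900. Book value $67,100.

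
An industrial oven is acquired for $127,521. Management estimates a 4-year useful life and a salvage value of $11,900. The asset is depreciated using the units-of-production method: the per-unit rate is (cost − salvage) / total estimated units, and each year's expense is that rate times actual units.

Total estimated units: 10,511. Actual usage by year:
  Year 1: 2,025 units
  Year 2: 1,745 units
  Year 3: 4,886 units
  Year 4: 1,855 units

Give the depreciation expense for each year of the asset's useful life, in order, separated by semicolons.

Depreciable base = $127,521 − $11,900 = $115,621.
Rate = $115,621 / 10,511 units = $11 per unit.
Year 1: 2,025 × $11 = $22,275. Book value $105,246.
Year 2: 1,745 × $11 = $19,195. Book value $86,051.
Year 3: 4,886 × $11 = $53,746. Book value $32,305.
Year 4: 1,855 × $11 = $20,405. Book value $11,900.

$22,275; $19,195; $53,746; $20,405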